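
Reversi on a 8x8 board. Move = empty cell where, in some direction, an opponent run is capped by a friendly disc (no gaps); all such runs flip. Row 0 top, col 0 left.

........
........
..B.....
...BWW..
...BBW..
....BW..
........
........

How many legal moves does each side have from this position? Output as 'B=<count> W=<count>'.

-- B to move --
(2,3): no bracket -> illegal
(2,4): flips 1 -> legal
(2,5): flips 1 -> legal
(2,6): flips 1 -> legal
(3,6): flips 3 -> legal
(4,6): flips 1 -> legal
(5,6): flips 1 -> legal
(6,4): no bracket -> illegal
(6,5): no bracket -> illegal
(6,6): flips 1 -> legal
B mobility = 7
-- W to move --
(1,1): flips 3 -> legal
(1,2): no bracket -> illegal
(1,3): no bracket -> illegal
(2,1): no bracket -> illegal
(2,3): no bracket -> illegal
(2,4): no bracket -> illegal
(3,1): no bracket -> illegal
(3,2): flips 1 -> legal
(4,2): flips 2 -> legal
(5,2): flips 1 -> legal
(5,3): flips 2 -> legal
(6,3): flips 1 -> legal
(6,4): flips 2 -> legal
(6,5): no bracket -> illegal
W mobility = 7

Answer: B=7 W=7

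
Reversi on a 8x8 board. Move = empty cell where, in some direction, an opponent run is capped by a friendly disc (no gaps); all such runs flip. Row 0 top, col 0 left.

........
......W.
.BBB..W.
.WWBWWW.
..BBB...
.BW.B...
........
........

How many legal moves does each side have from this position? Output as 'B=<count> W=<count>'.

Answer: B=12 W=9

Derivation:
-- B to move --
(0,5): no bracket -> illegal
(0,6): no bracket -> illegal
(0,7): no bracket -> illegal
(1,5): no bracket -> illegal
(1,7): flips 2 -> legal
(2,0): flips 1 -> legal
(2,4): flips 1 -> legal
(2,5): flips 1 -> legal
(2,7): no bracket -> illegal
(3,0): flips 2 -> legal
(3,7): flips 3 -> legal
(4,0): flips 1 -> legal
(4,1): flips 2 -> legal
(4,5): flips 1 -> legal
(4,6): no bracket -> illegal
(4,7): no bracket -> illegal
(5,3): flips 1 -> legal
(6,1): flips 1 -> legal
(6,2): flips 1 -> legal
(6,3): no bracket -> illegal
B mobility = 12
-- W to move --
(1,0): flips 1 -> legal
(1,1): flips 1 -> legal
(1,2): flips 2 -> legal
(1,3): flips 1 -> legal
(1,4): flips 1 -> legal
(2,0): no bracket -> illegal
(2,4): no bracket -> illegal
(3,0): no bracket -> illegal
(4,0): no bracket -> illegal
(4,1): no bracket -> illegal
(4,5): no bracket -> illegal
(5,0): flips 1 -> legal
(5,3): flips 2 -> legal
(5,5): no bracket -> illegal
(6,0): no bracket -> illegal
(6,1): no bracket -> illegal
(6,2): no bracket -> illegal
(6,3): no bracket -> illegal
(6,4): flips 2 -> legal
(6,5): flips 2 -> legal
W mobility = 9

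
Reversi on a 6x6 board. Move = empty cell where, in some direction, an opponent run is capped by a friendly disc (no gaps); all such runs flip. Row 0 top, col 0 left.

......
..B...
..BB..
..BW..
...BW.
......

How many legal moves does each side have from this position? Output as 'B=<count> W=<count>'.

-- B to move --
(2,4): no bracket -> illegal
(3,4): flips 1 -> legal
(3,5): no bracket -> illegal
(4,2): no bracket -> illegal
(4,5): flips 1 -> legal
(5,3): no bracket -> illegal
(5,4): no bracket -> illegal
(5,5): flips 2 -> legal
B mobility = 3
-- W to move --
(0,1): no bracket -> illegal
(0,2): no bracket -> illegal
(0,3): no bracket -> illegal
(1,1): flips 1 -> legal
(1,3): flips 1 -> legal
(1,4): no bracket -> illegal
(2,1): no bracket -> illegal
(2,4): no bracket -> illegal
(3,1): flips 1 -> legal
(3,4): no bracket -> illegal
(4,1): no bracket -> illegal
(4,2): flips 1 -> legal
(5,2): no bracket -> illegal
(5,3): flips 1 -> legal
(5,4): no bracket -> illegal
W mobility = 5

Answer: B=3 W=5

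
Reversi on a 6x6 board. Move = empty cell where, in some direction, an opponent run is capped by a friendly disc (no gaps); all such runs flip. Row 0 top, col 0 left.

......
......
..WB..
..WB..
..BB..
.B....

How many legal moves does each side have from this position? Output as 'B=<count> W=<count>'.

-- B to move --
(1,1): flips 1 -> legal
(1,2): flips 2 -> legal
(1,3): no bracket -> illegal
(2,1): flips 2 -> legal
(3,1): flips 1 -> legal
(4,1): flips 1 -> legal
B mobility = 5
-- W to move --
(1,2): no bracket -> illegal
(1,3): no bracket -> illegal
(1,4): flips 1 -> legal
(2,4): flips 1 -> legal
(3,1): no bracket -> illegal
(3,4): flips 1 -> legal
(4,0): no bracket -> illegal
(4,1): no bracket -> illegal
(4,4): flips 1 -> legal
(5,0): no bracket -> illegal
(5,2): flips 1 -> legal
(5,3): no bracket -> illegal
(5,4): flips 1 -> legal
W mobility = 6

Answer: B=5 W=6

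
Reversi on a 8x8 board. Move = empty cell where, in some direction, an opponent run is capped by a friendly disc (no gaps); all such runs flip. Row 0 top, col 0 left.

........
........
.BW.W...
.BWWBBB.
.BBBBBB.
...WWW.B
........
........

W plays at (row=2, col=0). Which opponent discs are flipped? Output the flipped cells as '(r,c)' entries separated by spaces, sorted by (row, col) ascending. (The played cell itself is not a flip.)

Answer: (2,1) (3,1) (4,2)

Derivation:
Dir NW: edge -> no flip
Dir N: first cell '.' (not opp) -> no flip
Dir NE: first cell '.' (not opp) -> no flip
Dir W: edge -> no flip
Dir E: opp run (2,1) capped by W -> flip
Dir SW: edge -> no flip
Dir S: first cell '.' (not opp) -> no flip
Dir SE: opp run (3,1) (4,2) capped by W -> flip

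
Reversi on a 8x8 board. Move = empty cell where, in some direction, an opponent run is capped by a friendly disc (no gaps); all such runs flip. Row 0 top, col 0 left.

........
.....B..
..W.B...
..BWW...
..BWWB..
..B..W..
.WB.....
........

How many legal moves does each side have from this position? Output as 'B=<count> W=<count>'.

Answer: B=8 W=11

Derivation:
-- B to move --
(1,1): no bracket -> illegal
(1,2): flips 1 -> legal
(1,3): no bracket -> illegal
(2,1): no bracket -> illegal
(2,3): flips 1 -> legal
(2,5): flips 2 -> legal
(3,1): no bracket -> illegal
(3,5): flips 2 -> legal
(4,6): no bracket -> illegal
(5,0): no bracket -> illegal
(5,1): no bracket -> illegal
(5,3): no bracket -> illegal
(5,4): flips 3 -> legal
(5,6): no bracket -> illegal
(6,0): flips 1 -> legal
(6,4): no bracket -> illegal
(6,5): flips 1 -> legal
(6,6): no bracket -> illegal
(7,0): flips 1 -> legal
(7,1): no bracket -> illegal
(7,2): no bracket -> illegal
B mobility = 8
-- W to move --
(0,4): no bracket -> illegal
(0,5): no bracket -> illegal
(0,6): flips 2 -> legal
(1,3): no bracket -> illegal
(1,4): flips 1 -> legal
(1,6): no bracket -> illegal
(2,1): flips 1 -> legal
(2,3): no bracket -> illegal
(2,5): no bracket -> illegal
(2,6): no bracket -> illegal
(3,1): flips 1 -> legal
(3,5): flips 1 -> legal
(3,6): no bracket -> illegal
(4,1): flips 1 -> legal
(4,6): flips 1 -> legal
(5,1): flips 1 -> legal
(5,3): no bracket -> illegal
(5,4): no bracket -> illegal
(5,6): flips 1 -> legal
(6,3): flips 1 -> legal
(7,1): no bracket -> illegal
(7,2): flips 4 -> legal
(7,3): no bracket -> illegal
W mobility = 11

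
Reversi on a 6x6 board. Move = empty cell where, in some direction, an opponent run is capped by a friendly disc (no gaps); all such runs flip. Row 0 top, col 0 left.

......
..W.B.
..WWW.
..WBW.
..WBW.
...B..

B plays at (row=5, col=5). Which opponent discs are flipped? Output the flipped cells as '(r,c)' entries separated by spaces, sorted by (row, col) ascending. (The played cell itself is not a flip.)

Answer: (4,4)

Derivation:
Dir NW: opp run (4,4) capped by B -> flip
Dir N: first cell '.' (not opp) -> no flip
Dir NE: edge -> no flip
Dir W: first cell '.' (not opp) -> no flip
Dir E: edge -> no flip
Dir SW: edge -> no flip
Dir S: edge -> no flip
Dir SE: edge -> no flip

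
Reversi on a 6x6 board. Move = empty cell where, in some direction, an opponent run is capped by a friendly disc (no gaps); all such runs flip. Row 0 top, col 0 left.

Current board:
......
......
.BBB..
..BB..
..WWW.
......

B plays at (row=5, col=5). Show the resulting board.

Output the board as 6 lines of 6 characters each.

Place B at (5,5); scan 8 dirs for brackets.
Dir NW: opp run (4,4) capped by B -> flip
Dir N: first cell '.' (not opp) -> no flip
Dir NE: edge -> no flip
Dir W: first cell '.' (not opp) -> no flip
Dir E: edge -> no flip
Dir SW: edge -> no flip
Dir S: edge -> no flip
Dir SE: edge -> no flip
All flips: (4,4)

Answer: ......
......
.BBB..
..BB..
..WWB.
.....B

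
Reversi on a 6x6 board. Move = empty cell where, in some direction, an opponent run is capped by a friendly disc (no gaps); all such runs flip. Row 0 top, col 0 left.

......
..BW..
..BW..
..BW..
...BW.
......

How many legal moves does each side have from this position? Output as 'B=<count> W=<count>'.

-- B to move --
(0,2): no bracket -> illegal
(0,3): flips 3 -> legal
(0,4): flips 1 -> legal
(1,4): flips 2 -> legal
(2,4): flips 1 -> legal
(3,4): flips 2 -> legal
(3,5): no bracket -> illegal
(4,2): no bracket -> illegal
(4,5): flips 1 -> legal
(5,3): no bracket -> illegal
(5,4): no bracket -> illegal
(5,5): flips 2 -> legal
B mobility = 7
-- W to move --
(0,1): flips 1 -> legal
(0,2): no bracket -> illegal
(0,3): no bracket -> illegal
(1,1): flips 2 -> legal
(2,1): flips 1 -> legal
(3,1): flips 2 -> legal
(3,4): no bracket -> illegal
(4,1): flips 1 -> legal
(4,2): flips 1 -> legal
(5,2): no bracket -> illegal
(5,3): flips 1 -> legal
(5,4): no bracket -> illegal
W mobility = 7

Answer: B=7 W=7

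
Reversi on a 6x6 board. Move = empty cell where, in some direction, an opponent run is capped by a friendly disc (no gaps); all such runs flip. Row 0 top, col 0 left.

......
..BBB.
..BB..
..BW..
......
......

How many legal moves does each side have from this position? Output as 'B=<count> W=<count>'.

Answer: B=3 W=3

Derivation:
-- B to move --
(2,4): no bracket -> illegal
(3,4): flips 1 -> legal
(4,2): no bracket -> illegal
(4,3): flips 1 -> legal
(4,4): flips 1 -> legal
B mobility = 3
-- W to move --
(0,1): no bracket -> illegal
(0,2): no bracket -> illegal
(0,3): flips 2 -> legal
(0,4): no bracket -> illegal
(0,5): no bracket -> illegal
(1,1): flips 1 -> legal
(1,5): no bracket -> illegal
(2,1): no bracket -> illegal
(2,4): no bracket -> illegal
(2,5): no bracket -> illegal
(3,1): flips 1 -> legal
(3,4): no bracket -> illegal
(4,1): no bracket -> illegal
(4,2): no bracket -> illegal
(4,3): no bracket -> illegal
W mobility = 3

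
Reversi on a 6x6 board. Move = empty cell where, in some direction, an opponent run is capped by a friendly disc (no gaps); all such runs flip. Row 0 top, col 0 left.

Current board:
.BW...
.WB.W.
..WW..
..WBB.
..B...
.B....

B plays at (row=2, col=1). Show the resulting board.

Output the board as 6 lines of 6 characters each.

Answer: .BW...
.BB.W.
.BWW..
..WBB.
..B...
.B....

Derivation:
Place B at (2,1); scan 8 dirs for brackets.
Dir NW: first cell '.' (not opp) -> no flip
Dir N: opp run (1,1) capped by B -> flip
Dir NE: first cell 'B' (not opp) -> no flip
Dir W: first cell '.' (not opp) -> no flip
Dir E: opp run (2,2) (2,3), next='.' -> no flip
Dir SW: first cell '.' (not opp) -> no flip
Dir S: first cell '.' (not opp) -> no flip
Dir SE: opp run (3,2), next='.' -> no flip
All flips: (1,1)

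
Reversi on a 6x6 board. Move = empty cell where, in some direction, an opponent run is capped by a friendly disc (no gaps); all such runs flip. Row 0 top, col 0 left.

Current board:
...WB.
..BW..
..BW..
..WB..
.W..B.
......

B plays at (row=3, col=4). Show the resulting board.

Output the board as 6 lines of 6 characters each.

Place B at (3,4); scan 8 dirs for brackets.
Dir NW: opp run (2,3) capped by B -> flip
Dir N: first cell '.' (not opp) -> no flip
Dir NE: first cell '.' (not opp) -> no flip
Dir W: first cell 'B' (not opp) -> no flip
Dir E: first cell '.' (not opp) -> no flip
Dir SW: first cell '.' (not opp) -> no flip
Dir S: first cell 'B' (not opp) -> no flip
Dir SE: first cell '.' (not opp) -> no flip
All flips: (2,3)

Answer: ...WB.
..BW..
..BB..
..WBB.
.W..B.
......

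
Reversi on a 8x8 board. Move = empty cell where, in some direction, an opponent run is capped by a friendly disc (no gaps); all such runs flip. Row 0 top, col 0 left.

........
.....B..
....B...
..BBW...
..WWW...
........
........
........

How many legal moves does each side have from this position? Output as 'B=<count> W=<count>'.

-- B to move --
(2,3): no bracket -> illegal
(2,5): no bracket -> illegal
(3,1): no bracket -> illegal
(3,5): flips 1 -> legal
(4,1): no bracket -> illegal
(4,5): no bracket -> illegal
(5,1): flips 1 -> legal
(5,2): flips 1 -> legal
(5,3): flips 1 -> legal
(5,4): flips 3 -> legal
(5,5): flips 1 -> legal
B mobility = 6
-- W to move --
(0,4): no bracket -> illegal
(0,5): no bracket -> illegal
(0,6): flips 3 -> legal
(1,3): no bracket -> illegal
(1,4): flips 1 -> legal
(1,6): no bracket -> illegal
(2,1): flips 1 -> legal
(2,2): flips 2 -> legal
(2,3): flips 1 -> legal
(2,5): no bracket -> illegal
(2,6): no bracket -> illegal
(3,1): flips 2 -> legal
(3,5): no bracket -> illegal
(4,1): no bracket -> illegal
W mobility = 6

Answer: B=6 W=6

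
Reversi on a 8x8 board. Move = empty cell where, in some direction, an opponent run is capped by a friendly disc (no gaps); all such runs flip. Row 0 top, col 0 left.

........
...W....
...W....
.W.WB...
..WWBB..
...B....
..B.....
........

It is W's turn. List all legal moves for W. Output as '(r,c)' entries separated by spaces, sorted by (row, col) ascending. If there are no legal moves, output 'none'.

Answer: (2,5) (3,5) (4,6) (5,5) (5,6) (6,3) (6,4)

Derivation:
(2,4): no bracket -> illegal
(2,5): flips 1 -> legal
(3,5): flips 1 -> legal
(3,6): no bracket -> illegal
(4,6): flips 2 -> legal
(5,1): no bracket -> illegal
(5,2): no bracket -> illegal
(5,4): no bracket -> illegal
(5,5): flips 1 -> legal
(5,6): flips 2 -> legal
(6,1): no bracket -> illegal
(6,3): flips 1 -> legal
(6,4): flips 1 -> legal
(7,1): no bracket -> illegal
(7,2): no bracket -> illegal
(7,3): no bracket -> illegal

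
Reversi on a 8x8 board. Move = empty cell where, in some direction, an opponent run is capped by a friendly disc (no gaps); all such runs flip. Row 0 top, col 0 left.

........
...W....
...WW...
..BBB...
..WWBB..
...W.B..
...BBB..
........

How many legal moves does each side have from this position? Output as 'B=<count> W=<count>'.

-- B to move --
(0,2): no bracket -> illegal
(0,3): flips 2 -> legal
(0,4): no bracket -> illegal
(1,2): flips 1 -> legal
(1,4): flips 2 -> legal
(1,5): flips 1 -> legal
(2,2): no bracket -> illegal
(2,5): no bracket -> illegal
(3,1): flips 2 -> legal
(3,5): no bracket -> illegal
(4,1): flips 2 -> legal
(5,1): flips 1 -> legal
(5,2): flips 2 -> legal
(5,4): flips 1 -> legal
(6,2): flips 1 -> legal
B mobility = 10
-- W to move --
(2,1): flips 1 -> legal
(2,2): flips 1 -> legal
(2,5): flips 1 -> legal
(3,1): no bracket -> illegal
(3,5): flips 1 -> legal
(3,6): no bracket -> illegal
(4,1): flips 1 -> legal
(4,6): flips 2 -> legal
(5,2): no bracket -> illegal
(5,4): flips 2 -> legal
(5,6): flips 2 -> legal
(6,2): no bracket -> illegal
(6,6): no bracket -> illegal
(7,2): no bracket -> illegal
(7,3): flips 1 -> legal
(7,4): no bracket -> illegal
(7,5): flips 1 -> legal
(7,6): no bracket -> illegal
W mobility = 10

Answer: B=10 W=10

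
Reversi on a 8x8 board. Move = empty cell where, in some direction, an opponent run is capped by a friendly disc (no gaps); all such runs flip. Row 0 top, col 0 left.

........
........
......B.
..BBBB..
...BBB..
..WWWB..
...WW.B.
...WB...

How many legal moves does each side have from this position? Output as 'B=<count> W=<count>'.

-- B to move --
(4,1): flips 2 -> legal
(4,2): no bracket -> illegal
(5,1): flips 3 -> legal
(6,1): flips 1 -> legal
(6,2): flips 1 -> legal
(6,5): flips 1 -> legal
(7,2): flips 3 -> legal
(7,5): no bracket -> illegal
B mobility = 6
-- W to move --
(1,5): no bracket -> illegal
(1,6): no bracket -> illegal
(1,7): flips 3 -> legal
(2,1): flips 2 -> legal
(2,2): no bracket -> illegal
(2,3): flips 2 -> legal
(2,4): flips 2 -> legal
(2,5): flips 2 -> legal
(2,7): no bracket -> illegal
(3,1): no bracket -> illegal
(3,6): flips 1 -> legal
(3,7): no bracket -> illegal
(4,1): no bracket -> illegal
(4,2): no bracket -> illegal
(4,6): flips 1 -> legal
(5,6): flips 1 -> legal
(5,7): no bracket -> illegal
(6,5): no bracket -> illegal
(6,7): no bracket -> illegal
(7,5): flips 1 -> legal
(7,6): no bracket -> illegal
(7,7): no bracket -> illegal
W mobility = 9

Answer: B=6 W=9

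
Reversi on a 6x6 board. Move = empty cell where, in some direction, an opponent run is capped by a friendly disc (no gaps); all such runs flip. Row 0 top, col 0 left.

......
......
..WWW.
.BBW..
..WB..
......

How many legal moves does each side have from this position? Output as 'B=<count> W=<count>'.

-- B to move --
(1,1): no bracket -> illegal
(1,2): flips 1 -> legal
(1,3): flips 3 -> legal
(1,4): flips 1 -> legal
(1,5): no bracket -> illegal
(2,1): no bracket -> illegal
(2,5): no bracket -> illegal
(3,4): flips 1 -> legal
(3,5): no bracket -> illegal
(4,1): flips 1 -> legal
(4,4): no bracket -> illegal
(5,1): no bracket -> illegal
(5,2): flips 1 -> legal
(5,3): flips 1 -> legal
B mobility = 7
-- W to move --
(2,0): flips 1 -> legal
(2,1): no bracket -> illegal
(3,0): flips 2 -> legal
(3,4): no bracket -> illegal
(4,0): flips 1 -> legal
(4,1): flips 1 -> legal
(4,4): flips 1 -> legal
(5,2): no bracket -> illegal
(5,3): flips 1 -> legal
(5,4): no bracket -> illegal
W mobility = 6

Answer: B=7 W=6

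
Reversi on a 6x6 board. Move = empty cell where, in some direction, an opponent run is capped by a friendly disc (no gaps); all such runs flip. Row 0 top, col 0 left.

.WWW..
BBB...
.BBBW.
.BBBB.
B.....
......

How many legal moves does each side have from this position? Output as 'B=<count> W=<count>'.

Answer: B=3 W=6

Derivation:
-- B to move --
(0,0): no bracket -> illegal
(0,4): no bracket -> illegal
(1,3): no bracket -> illegal
(1,4): flips 1 -> legal
(1,5): flips 1 -> legal
(2,5): flips 1 -> legal
(3,5): no bracket -> illegal
B mobility = 3
-- W to move --
(0,0): no bracket -> illegal
(1,3): no bracket -> illegal
(1,4): no bracket -> illegal
(2,0): flips 4 -> legal
(2,5): no bracket -> illegal
(3,0): flips 2 -> legal
(3,5): no bracket -> illegal
(4,1): flips 3 -> legal
(4,2): flips 4 -> legal
(4,3): no bracket -> illegal
(4,4): flips 1 -> legal
(4,5): flips 3 -> legal
(5,0): no bracket -> illegal
(5,1): no bracket -> illegal
W mobility = 6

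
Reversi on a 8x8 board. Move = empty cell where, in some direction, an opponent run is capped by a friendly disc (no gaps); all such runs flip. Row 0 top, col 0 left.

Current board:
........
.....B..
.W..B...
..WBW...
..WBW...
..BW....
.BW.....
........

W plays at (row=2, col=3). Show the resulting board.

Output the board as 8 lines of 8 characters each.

Place W at (2,3); scan 8 dirs for brackets.
Dir NW: first cell '.' (not opp) -> no flip
Dir N: first cell '.' (not opp) -> no flip
Dir NE: first cell '.' (not opp) -> no flip
Dir W: first cell '.' (not opp) -> no flip
Dir E: opp run (2,4), next='.' -> no flip
Dir SW: first cell 'W' (not opp) -> no flip
Dir S: opp run (3,3) (4,3) capped by W -> flip
Dir SE: first cell 'W' (not opp) -> no flip
All flips: (3,3) (4,3)

Answer: ........
.....B..
.W.WB...
..WWW...
..WWW...
..BW....
.BW.....
........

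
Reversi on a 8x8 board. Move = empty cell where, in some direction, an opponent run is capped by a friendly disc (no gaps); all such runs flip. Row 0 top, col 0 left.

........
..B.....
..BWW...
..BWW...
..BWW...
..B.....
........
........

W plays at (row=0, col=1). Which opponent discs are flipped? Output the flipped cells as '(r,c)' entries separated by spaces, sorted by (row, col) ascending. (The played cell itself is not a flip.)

Answer: (1,2)

Derivation:
Dir NW: edge -> no flip
Dir N: edge -> no flip
Dir NE: edge -> no flip
Dir W: first cell '.' (not opp) -> no flip
Dir E: first cell '.' (not opp) -> no flip
Dir SW: first cell '.' (not opp) -> no flip
Dir S: first cell '.' (not opp) -> no flip
Dir SE: opp run (1,2) capped by W -> flip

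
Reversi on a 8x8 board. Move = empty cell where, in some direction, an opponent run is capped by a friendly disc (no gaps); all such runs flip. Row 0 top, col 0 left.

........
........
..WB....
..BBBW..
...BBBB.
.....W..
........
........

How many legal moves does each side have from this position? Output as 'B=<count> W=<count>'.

-- B to move --
(1,1): flips 1 -> legal
(1,2): flips 1 -> legal
(1,3): no bracket -> illegal
(2,1): flips 1 -> legal
(2,4): flips 1 -> legal
(2,5): flips 1 -> legal
(2,6): flips 1 -> legal
(3,1): no bracket -> illegal
(3,6): flips 1 -> legal
(5,4): no bracket -> illegal
(5,6): no bracket -> illegal
(6,4): flips 1 -> legal
(6,5): flips 1 -> legal
(6,6): flips 1 -> legal
B mobility = 10
-- W to move --
(1,2): no bracket -> illegal
(1,3): no bracket -> illegal
(1,4): no bracket -> illegal
(2,1): no bracket -> illegal
(2,4): flips 1 -> legal
(2,5): no bracket -> illegal
(3,1): flips 3 -> legal
(3,6): no bracket -> illegal
(3,7): flips 1 -> legal
(4,1): no bracket -> illegal
(4,2): flips 1 -> legal
(4,7): no bracket -> illegal
(5,2): no bracket -> illegal
(5,3): flips 1 -> legal
(5,4): no bracket -> illegal
(5,6): no bracket -> illegal
(5,7): flips 1 -> legal
W mobility = 6

Answer: B=10 W=6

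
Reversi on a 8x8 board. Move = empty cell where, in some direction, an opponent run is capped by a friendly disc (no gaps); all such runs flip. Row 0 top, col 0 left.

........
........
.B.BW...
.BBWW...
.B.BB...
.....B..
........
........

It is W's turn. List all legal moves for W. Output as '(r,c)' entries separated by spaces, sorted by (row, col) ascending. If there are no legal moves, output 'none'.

Answer: (1,2) (1,3) (2,2) (3,0) (5,2) (5,3) (5,4) (6,6)

Derivation:
(1,0): no bracket -> illegal
(1,1): no bracket -> illegal
(1,2): flips 1 -> legal
(1,3): flips 1 -> legal
(1,4): no bracket -> illegal
(2,0): no bracket -> illegal
(2,2): flips 1 -> legal
(3,0): flips 2 -> legal
(3,5): no bracket -> illegal
(4,0): no bracket -> illegal
(4,2): no bracket -> illegal
(4,5): no bracket -> illegal
(4,6): no bracket -> illegal
(5,0): no bracket -> illegal
(5,1): no bracket -> illegal
(5,2): flips 1 -> legal
(5,3): flips 1 -> legal
(5,4): flips 1 -> legal
(5,6): no bracket -> illegal
(6,4): no bracket -> illegal
(6,5): no bracket -> illegal
(6,6): flips 2 -> legal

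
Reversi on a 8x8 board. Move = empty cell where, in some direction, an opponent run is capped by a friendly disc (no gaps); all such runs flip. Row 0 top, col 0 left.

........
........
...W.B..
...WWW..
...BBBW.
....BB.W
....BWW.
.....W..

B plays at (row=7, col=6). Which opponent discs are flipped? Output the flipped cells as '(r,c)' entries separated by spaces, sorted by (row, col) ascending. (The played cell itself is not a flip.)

Answer: (6,5)

Derivation:
Dir NW: opp run (6,5) capped by B -> flip
Dir N: opp run (6,6), next='.' -> no flip
Dir NE: first cell '.' (not opp) -> no flip
Dir W: opp run (7,5), next='.' -> no flip
Dir E: first cell '.' (not opp) -> no flip
Dir SW: edge -> no flip
Dir S: edge -> no flip
Dir SE: edge -> no flip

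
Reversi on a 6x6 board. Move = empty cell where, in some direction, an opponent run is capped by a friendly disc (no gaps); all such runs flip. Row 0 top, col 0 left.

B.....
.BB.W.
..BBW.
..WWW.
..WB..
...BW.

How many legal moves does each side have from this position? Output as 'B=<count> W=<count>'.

Answer: B=9 W=6

Derivation:
-- B to move --
(0,3): no bracket -> illegal
(0,4): no bracket -> illegal
(0,5): flips 1 -> legal
(1,3): no bracket -> illegal
(1,5): no bracket -> illegal
(2,1): flips 1 -> legal
(2,5): flips 2 -> legal
(3,1): flips 1 -> legal
(3,5): no bracket -> illegal
(4,1): flips 2 -> legal
(4,4): flips 1 -> legal
(4,5): flips 1 -> legal
(5,1): no bracket -> illegal
(5,2): flips 2 -> legal
(5,5): flips 1 -> legal
B mobility = 9
-- W to move --
(0,1): flips 2 -> legal
(0,2): flips 2 -> legal
(0,3): no bracket -> illegal
(1,0): no bracket -> illegal
(1,3): flips 1 -> legal
(2,0): no bracket -> illegal
(2,1): flips 2 -> legal
(3,1): no bracket -> illegal
(4,4): flips 1 -> legal
(5,2): flips 2 -> legal
W mobility = 6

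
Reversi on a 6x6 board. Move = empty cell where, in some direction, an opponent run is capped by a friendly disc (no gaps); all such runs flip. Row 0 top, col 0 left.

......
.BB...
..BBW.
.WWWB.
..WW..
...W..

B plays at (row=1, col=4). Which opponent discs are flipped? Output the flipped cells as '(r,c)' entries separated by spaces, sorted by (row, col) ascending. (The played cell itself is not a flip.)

Answer: (2,4)

Derivation:
Dir NW: first cell '.' (not opp) -> no flip
Dir N: first cell '.' (not opp) -> no flip
Dir NE: first cell '.' (not opp) -> no flip
Dir W: first cell '.' (not opp) -> no flip
Dir E: first cell '.' (not opp) -> no flip
Dir SW: first cell 'B' (not opp) -> no flip
Dir S: opp run (2,4) capped by B -> flip
Dir SE: first cell '.' (not opp) -> no flip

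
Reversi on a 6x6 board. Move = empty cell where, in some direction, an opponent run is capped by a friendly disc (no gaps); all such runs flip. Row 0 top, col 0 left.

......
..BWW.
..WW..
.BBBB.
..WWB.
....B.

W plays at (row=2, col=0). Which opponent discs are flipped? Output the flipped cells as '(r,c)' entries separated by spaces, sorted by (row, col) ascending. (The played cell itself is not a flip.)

Dir NW: edge -> no flip
Dir N: first cell '.' (not opp) -> no flip
Dir NE: first cell '.' (not opp) -> no flip
Dir W: edge -> no flip
Dir E: first cell '.' (not opp) -> no flip
Dir SW: edge -> no flip
Dir S: first cell '.' (not opp) -> no flip
Dir SE: opp run (3,1) capped by W -> flip

Answer: (3,1)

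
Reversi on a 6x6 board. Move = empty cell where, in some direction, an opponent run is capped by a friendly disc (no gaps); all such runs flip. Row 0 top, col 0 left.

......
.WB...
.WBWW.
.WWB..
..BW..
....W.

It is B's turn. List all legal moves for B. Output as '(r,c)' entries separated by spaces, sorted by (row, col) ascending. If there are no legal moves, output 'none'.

Answer: (0,0) (1,0) (1,3) (1,5) (2,0) (2,5) (3,0) (3,4) (4,0) (4,4) (5,3)

Derivation:
(0,0): flips 1 -> legal
(0,1): no bracket -> illegal
(0,2): no bracket -> illegal
(1,0): flips 1 -> legal
(1,3): flips 1 -> legal
(1,4): no bracket -> illegal
(1,5): flips 1 -> legal
(2,0): flips 2 -> legal
(2,5): flips 2 -> legal
(3,0): flips 3 -> legal
(3,4): flips 1 -> legal
(3,5): no bracket -> illegal
(4,0): flips 1 -> legal
(4,1): no bracket -> illegal
(4,4): flips 1 -> legal
(4,5): no bracket -> illegal
(5,2): no bracket -> illegal
(5,3): flips 1 -> legal
(5,5): no bracket -> illegal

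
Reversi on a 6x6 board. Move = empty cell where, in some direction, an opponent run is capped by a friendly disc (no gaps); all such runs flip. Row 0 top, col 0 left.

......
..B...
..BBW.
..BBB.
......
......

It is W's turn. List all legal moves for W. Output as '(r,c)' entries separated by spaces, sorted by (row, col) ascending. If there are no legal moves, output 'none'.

(0,1): no bracket -> illegal
(0,2): no bracket -> illegal
(0,3): no bracket -> illegal
(1,1): no bracket -> illegal
(1,3): no bracket -> illegal
(1,4): no bracket -> illegal
(2,1): flips 2 -> legal
(2,5): no bracket -> illegal
(3,1): no bracket -> illegal
(3,5): no bracket -> illegal
(4,1): no bracket -> illegal
(4,2): flips 1 -> legal
(4,3): no bracket -> illegal
(4,4): flips 1 -> legal
(4,5): no bracket -> illegal

Answer: (2,1) (4,2) (4,4)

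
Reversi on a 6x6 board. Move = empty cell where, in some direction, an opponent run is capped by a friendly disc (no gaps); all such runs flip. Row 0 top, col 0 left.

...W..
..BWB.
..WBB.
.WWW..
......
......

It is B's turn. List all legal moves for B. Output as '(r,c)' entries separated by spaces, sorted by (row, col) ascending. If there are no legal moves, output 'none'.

(0,2): flips 1 -> legal
(0,4): no bracket -> illegal
(1,1): no bracket -> illegal
(2,0): no bracket -> illegal
(2,1): flips 1 -> legal
(3,0): no bracket -> illegal
(3,4): no bracket -> illegal
(4,0): no bracket -> illegal
(4,1): flips 1 -> legal
(4,2): flips 3 -> legal
(4,3): flips 1 -> legal
(4,4): no bracket -> illegal

Answer: (0,2) (2,1) (4,1) (4,2) (4,3)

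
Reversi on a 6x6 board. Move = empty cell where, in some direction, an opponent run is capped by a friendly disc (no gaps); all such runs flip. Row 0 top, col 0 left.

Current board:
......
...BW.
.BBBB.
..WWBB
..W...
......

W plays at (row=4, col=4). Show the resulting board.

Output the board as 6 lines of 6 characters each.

Place W at (4,4); scan 8 dirs for brackets.
Dir NW: first cell 'W' (not opp) -> no flip
Dir N: opp run (3,4) (2,4) capped by W -> flip
Dir NE: opp run (3,5), next=edge -> no flip
Dir W: first cell '.' (not opp) -> no flip
Dir E: first cell '.' (not opp) -> no flip
Dir SW: first cell '.' (not opp) -> no flip
Dir S: first cell '.' (not opp) -> no flip
Dir SE: first cell '.' (not opp) -> no flip
All flips: (2,4) (3,4)

Answer: ......
...BW.
.BBBW.
..WWWB
..W.W.
......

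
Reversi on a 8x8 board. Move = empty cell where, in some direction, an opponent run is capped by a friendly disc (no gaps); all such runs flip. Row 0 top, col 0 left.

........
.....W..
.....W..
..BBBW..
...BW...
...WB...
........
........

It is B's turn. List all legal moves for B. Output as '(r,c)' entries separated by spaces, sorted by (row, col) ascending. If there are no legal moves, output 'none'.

Answer: (1,6) (3,6) (4,5) (5,2) (5,5) (6,3)

Derivation:
(0,4): no bracket -> illegal
(0,5): no bracket -> illegal
(0,6): no bracket -> illegal
(1,4): no bracket -> illegal
(1,6): flips 1 -> legal
(2,4): no bracket -> illegal
(2,6): no bracket -> illegal
(3,6): flips 1 -> legal
(4,2): no bracket -> illegal
(4,5): flips 1 -> legal
(4,6): no bracket -> illegal
(5,2): flips 1 -> legal
(5,5): flips 1 -> legal
(6,2): no bracket -> illegal
(6,3): flips 1 -> legal
(6,4): no bracket -> illegal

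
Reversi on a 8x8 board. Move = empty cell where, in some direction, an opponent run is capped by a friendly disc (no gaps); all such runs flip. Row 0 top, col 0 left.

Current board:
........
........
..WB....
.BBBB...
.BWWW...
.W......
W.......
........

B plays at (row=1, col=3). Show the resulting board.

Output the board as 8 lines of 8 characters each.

Answer: ........
...B....
..BB....
.BBBB...
.BWWW...
.W......
W.......
........

Derivation:
Place B at (1,3); scan 8 dirs for brackets.
Dir NW: first cell '.' (not opp) -> no flip
Dir N: first cell '.' (not opp) -> no flip
Dir NE: first cell '.' (not opp) -> no flip
Dir W: first cell '.' (not opp) -> no flip
Dir E: first cell '.' (not opp) -> no flip
Dir SW: opp run (2,2) capped by B -> flip
Dir S: first cell 'B' (not opp) -> no flip
Dir SE: first cell '.' (not opp) -> no flip
All flips: (2,2)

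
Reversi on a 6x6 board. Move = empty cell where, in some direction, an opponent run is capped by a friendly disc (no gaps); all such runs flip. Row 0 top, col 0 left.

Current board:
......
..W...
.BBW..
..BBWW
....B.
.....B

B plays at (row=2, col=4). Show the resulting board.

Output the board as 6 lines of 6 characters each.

Answer: ......
..W...
.BBBB.
..BBBW
....B.
.....B

Derivation:
Place B at (2,4); scan 8 dirs for brackets.
Dir NW: first cell '.' (not opp) -> no flip
Dir N: first cell '.' (not opp) -> no flip
Dir NE: first cell '.' (not opp) -> no flip
Dir W: opp run (2,3) capped by B -> flip
Dir E: first cell '.' (not opp) -> no flip
Dir SW: first cell 'B' (not opp) -> no flip
Dir S: opp run (3,4) capped by B -> flip
Dir SE: opp run (3,5), next=edge -> no flip
All flips: (2,3) (3,4)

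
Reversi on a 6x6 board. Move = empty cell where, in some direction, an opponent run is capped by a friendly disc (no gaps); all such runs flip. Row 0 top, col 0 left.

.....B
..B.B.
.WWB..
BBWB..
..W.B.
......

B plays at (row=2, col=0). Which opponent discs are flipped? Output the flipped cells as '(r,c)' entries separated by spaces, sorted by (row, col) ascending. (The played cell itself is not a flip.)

Dir NW: edge -> no flip
Dir N: first cell '.' (not opp) -> no flip
Dir NE: first cell '.' (not opp) -> no flip
Dir W: edge -> no flip
Dir E: opp run (2,1) (2,2) capped by B -> flip
Dir SW: edge -> no flip
Dir S: first cell 'B' (not opp) -> no flip
Dir SE: first cell 'B' (not opp) -> no flip

Answer: (2,1) (2,2)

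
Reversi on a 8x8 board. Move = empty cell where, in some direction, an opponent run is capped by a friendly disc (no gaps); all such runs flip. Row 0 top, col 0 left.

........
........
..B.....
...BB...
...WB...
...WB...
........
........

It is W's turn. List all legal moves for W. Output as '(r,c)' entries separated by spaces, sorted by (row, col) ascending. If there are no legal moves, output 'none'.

(1,1): no bracket -> illegal
(1,2): no bracket -> illegal
(1,3): no bracket -> illegal
(2,1): no bracket -> illegal
(2,3): flips 1 -> legal
(2,4): no bracket -> illegal
(2,5): flips 1 -> legal
(3,1): no bracket -> illegal
(3,2): no bracket -> illegal
(3,5): flips 1 -> legal
(4,2): no bracket -> illegal
(4,5): flips 1 -> legal
(5,5): flips 1 -> legal
(6,3): no bracket -> illegal
(6,4): no bracket -> illegal
(6,5): flips 1 -> legal

Answer: (2,3) (2,5) (3,5) (4,5) (5,5) (6,5)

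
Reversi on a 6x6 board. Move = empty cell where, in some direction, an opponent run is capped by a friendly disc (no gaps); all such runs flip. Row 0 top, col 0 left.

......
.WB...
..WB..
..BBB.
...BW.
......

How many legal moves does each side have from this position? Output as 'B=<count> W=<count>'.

Answer: B=6 W=4

Derivation:
-- B to move --
(0,0): flips 2 -> legal
(0,1): no bracket -> illegal
(0,2): no bracket -> illegal
(1,0): flips 1 -> legal
(1,3): no bracket -> illegal
(2,0): no bracket -> illegal
(2,1): flips 1 -> legal
(3,1): no bracket -> illegal
(3,5): no bracket -> illegal
(4,5): flips 1 -> legal
(5,3): no bracket -> illegal
(5,4): flips 1 -> legal
(5,5): flips 1 -> legal
B mobility = 6
-- W to move --
(0,1): no bracket -> illegal
(0,2): flips 1 -> legal
(0,3): no bracket -> illegal
(1,3): flips 1 -> legal
(1,4): no bracket -> illegal
(2,1): no bracket -> illegal
(2,4): flips 2 -> legal
(2,5): no bracket -> illegal
(3,1): no bracket -> illegal
(3,5): no bracket -> illegal
(4,1): no bracket -> illegal
(4,2): flips 2 -> legal
(4,5): no bracket -> illegal
(5,2): no bracket -> illegal
(5,3): no bracket -> illegal
(5,4): no bracket -> illegal
W mobility = 4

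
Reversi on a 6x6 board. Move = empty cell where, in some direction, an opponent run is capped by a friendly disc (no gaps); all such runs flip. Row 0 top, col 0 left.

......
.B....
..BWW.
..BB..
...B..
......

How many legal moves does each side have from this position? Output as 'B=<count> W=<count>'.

-- B to move --
(1,2): no bracket -> illegal
(1,3): flips 1 -> legal
(1,4): flips 1 -> legal
(1,5): flips 1 -> legal
(2,5): flips 2 -> legal
(3,4): no bracket -> illegal
(3,5): no bracket -> illegal
B mobility = 4
-- W to move --
(0,0): no bracket -> illegal
(0,1): no bracket -> illegal
(0,2): no bracket -> illegal
(1,0): no bracket -> illegal
(1,2): no bracket -> illegal
(1,3): no bracket -> illegal
(2,0): no bracket -> illegal
(2,1): flips 1 -> legal
(3,1): no bracket -> illegal
(3,4): no bracket -> illegal
(4,1): flips 1 -> legal
(4,2): flips 1 -> legal
(4,4): no bracket -> illegal
(5,2): no bracket -> illegal
(5,3): flips 2 -> legal
(5,4): no bracket -> illegal
W mobility = 4

Answer: B=4 W=4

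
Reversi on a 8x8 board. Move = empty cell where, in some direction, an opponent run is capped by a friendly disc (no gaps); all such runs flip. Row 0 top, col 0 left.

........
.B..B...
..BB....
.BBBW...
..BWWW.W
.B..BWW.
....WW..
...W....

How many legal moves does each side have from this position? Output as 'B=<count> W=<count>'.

-- B to move --
(2,4): flips 2 -> legal
(2,5): no bracket -> illegal
(3,5): flips 1 -> legal
(3,6): flips 1 -> legal
(3,7): no bracket -> illegal
(4,6): flips 3 -> legal
(5,2): no bracket -> illegal
(5,3): flips 1 -> legal
(5,7): flips 2 -> legal
(6,2): no bracket -> illegal
(6,3): no bracket -> illegal
(6,6): flips 2 -> legal
(6,7): flips 3 -> legal
(7,2): no bracket -> illegal
(7,4): flips 1 -> legal
(7,5): no bracket -> illegal
(7,6): flips 1 -> legal
B mobility = 10
-- W to move --
(0,0): flips 3 -> legal
(0,1): no bracket -> illegal
(0,2): no bracket -> illegal
(0,3): no bracket -> illegal
(0,4): no bracket -> illegal
(0,5): no bracket -> illegal
(1,0): no bracket -> illegal
(1,2): flips 1 -> legal
(1,3): flips 2 -> legal
(1,5): no bracket -> illegal
(2,0): no bracket -> illegal
(2,1): flips 1 -> legal
(2,4): no bracket -> illegal
(2,5): no bracket -> illegal
(3,0): flips 3 -> legal
(4,0): no bracket -> illegal
(4,1): flips 1 -> legal
(5,0): no bracket -> illegal
(5,2): no bracket -> illegal
(5,3): flips 1 -> legal
(6,0): no bracket -> illegal
(6,1): no bracket -> illegal
(6,2): no bracket -> illegal
(6,3): flips 1 -> legal
W mobility = 8

Answer: B=10 W=8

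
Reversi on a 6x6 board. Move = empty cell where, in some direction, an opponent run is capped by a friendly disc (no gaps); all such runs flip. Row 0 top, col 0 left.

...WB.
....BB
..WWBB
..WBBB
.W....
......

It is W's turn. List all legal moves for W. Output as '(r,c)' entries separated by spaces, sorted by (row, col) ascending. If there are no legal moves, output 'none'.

(0,5): flips 2 -> legal
(1,3): no bracket -> illegal
(4,2): no bracket -> illegal
(4,3): flips 1 -> legal
(4,4): flips 1 -> legal
(4,5): flips 1 -> legal

Answer: (0,5) (4,3) (4,4) (4,5)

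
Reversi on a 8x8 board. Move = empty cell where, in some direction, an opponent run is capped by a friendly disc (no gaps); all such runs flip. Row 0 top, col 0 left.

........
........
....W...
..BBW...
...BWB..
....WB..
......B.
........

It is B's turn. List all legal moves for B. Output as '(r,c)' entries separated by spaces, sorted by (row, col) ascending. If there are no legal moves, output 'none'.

(1,3): no bracket -> illegal
(1,4): no bracket -> illegal
(1,5): flips 1 -> legal
(2,3): flips 1 -> legal
(2,5): flips 1 -> legal
(3,5): flips 1 -> legal
(5,3): flips 1 -> legal
(6,3): flips 1 -> legal
(6,4): no bracket -> illegal
(6,5): flips 1 -> legal

Answer: (1,5) (2,3) (2,5) (3,5) (5,3) (6,3) (6,5)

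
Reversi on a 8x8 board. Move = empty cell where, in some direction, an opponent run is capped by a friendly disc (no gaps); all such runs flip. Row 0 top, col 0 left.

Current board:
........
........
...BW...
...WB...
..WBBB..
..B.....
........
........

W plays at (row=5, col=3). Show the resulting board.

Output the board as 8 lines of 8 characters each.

Place W at (5,3); scan 8 dirs for brackets.
Dir NW: first cell 'W' (not opp) -> no flip
Dir N: opp run (4,3) capped by W -> flip
Dir NE: opp run (4,4), next='.' -> no flip
Dir W: opp run (5,2), next='.' -> no flip
Dir E: first cell '.' (not opp) -> no flip
Dir SW: first cell '.' (not opp) -> no flip
Dir S: first cell '.' (not opp) -> no flip
Dir SE: first cell '.' (not opp) -> no flip
All flips: (4,3)

Answer: ........
........
...BW...
...WB...
..WWBB..
..BW....
........
........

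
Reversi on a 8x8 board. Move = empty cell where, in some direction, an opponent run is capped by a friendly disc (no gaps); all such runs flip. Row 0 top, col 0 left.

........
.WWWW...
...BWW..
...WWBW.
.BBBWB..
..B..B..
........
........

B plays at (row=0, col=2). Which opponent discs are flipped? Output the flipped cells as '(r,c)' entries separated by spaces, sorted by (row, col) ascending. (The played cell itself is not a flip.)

Answer: (1,3) (2,4)

Derivation:
Dir NW: edge -> no flip
Dir N: edge -> no flip
Dir NE: edge -> no flip
Dir W: first cell '.' (not opp) -> no flip
Dir E: first cell '.' (not opp) -> no flip
Dir SW: opp run (1,1), next='.' -> no flip
Dir S: opp run (1,2), next='.' -> no flip
Dir SE: opp run (1,3) (2,4) capped by B -> flip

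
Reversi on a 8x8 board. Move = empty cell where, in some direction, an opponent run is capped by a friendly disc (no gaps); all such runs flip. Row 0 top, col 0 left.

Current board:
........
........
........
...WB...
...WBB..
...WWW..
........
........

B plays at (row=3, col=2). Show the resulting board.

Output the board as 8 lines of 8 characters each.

Place B at (3,2); scan 8 dirs for brackets.
Dir NW: first cell '.' (not opp) -> no flip
Dir N: first cell '.' (not opp) -> no flip
Dir NE: first cell '.' (not opp) -> no flip
Dir W: first cell '.' (not opp) -> no flip
Dir E: opp run (3,3) capped by B -> flip
Dir SW: first cell '.' (not opp) -> no flip
Dir S: first cell '.' (not opp) -> no flip
Dir SE: opp run (4,3) (5,4), next='.' -> no flip
All flips: (3,3)

Answer: ........
........
........
..BBB...
...WBB..
...WWW..
........
........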